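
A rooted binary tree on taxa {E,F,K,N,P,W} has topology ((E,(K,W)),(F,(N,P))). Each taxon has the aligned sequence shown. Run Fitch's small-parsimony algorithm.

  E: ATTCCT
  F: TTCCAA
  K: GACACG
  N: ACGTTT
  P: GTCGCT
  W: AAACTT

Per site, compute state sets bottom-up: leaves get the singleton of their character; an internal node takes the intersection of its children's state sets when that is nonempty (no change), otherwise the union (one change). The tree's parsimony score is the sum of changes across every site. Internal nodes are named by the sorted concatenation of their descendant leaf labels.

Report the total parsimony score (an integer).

site 0, node KW: K={G} ∪ W={A} → {A,G} (+1)
site 0, node EKW: E={A} ∩ KW={A,G} → {A} (+0)
site 0, node NP: N={A} ∪ P={G} → {A,G} (+1)
site 0, node FNP: F={T} ∪ NP={A,G} → {A,G,T} (+1)
site 0, node EFKNPW: EKW={A} ∩ FNP={A,G,T} → {A} (+0)
site 1, node KW: K={A} ∩ W={A} → {A} (+0)
site 1, node EKW: E={T} ∪ KW={A} → {A,T} (+1)
site 1, node NP: N={C} ∪ P={T} → {C,T} (+1)
site 1, node FNP: F={T} ∩ NP={C,T} → {T} (+0)
site 1, node EFKNPW: EKW={A,T} ∩ FNP={T} → {T} (+0)
site 2, node KW: K={C} ∪ W={A} → {A,C} (+1)
site 2, node EKW: E={T} ∪ KW={A,C} → {A,C,T} (+1)
site 2, node NP: N={G} ∪ P={C} → {C,G} (+1)
site 2, node FNP: F={C} ∩ NP={C,G} → {C} (+0)
site 2, node EFKNPW: EKW={A,C,T} ∩ FNP={C} → {C} (+0)
site 3, node KW: K={A} ∪ W={C} → {A,C} (+1)
site 3, node EKW: E={C} ∩ KW={A,C} → {C} (+0)
site 3, node NP: N={T} ∪ P={G} → {G,T} (+1)
site 3, node FNP: F={C} ∪ NP={G,T} → {C,G,T} (+1)
site 3, node EFKNPW: EKW={C} ∩ FNP={C,G,T} → {C} (+0)
site 4, node KW: K={C} ∪ W={T} → {C,T} (+1)
site 4, node EKW: E={C} ∩ KW={C,T} → {C} (+0)
site 4, node NP: N={T} ∪ P={C} → {C,T} (+1)
site 4, node FNP: F={A} ∪ NP={C,T} → {A,C,T} (+1)
site 4, node EFKNPW: EKW={C} ∩ FNP={A,C,T} → {C} (+0)
site 5, node KW: K={G} ∪ W={T} → {G,T} (+1)
site 5, node EKW: E={T} ∩ KW={G,T} → {T} (+0)
site 5, node NP: N={T} ∩ P={T} → {T} (+0)
site 5, node FNP: F={A} ∪ NP={T} → {A,T} (+1)
site 5, node EFKNPW: EKW={T} ∩ FNP={A,T} → {T} (+0)
per-site changes: [3, 2, 3, 3, 3, 2]; total = 16

16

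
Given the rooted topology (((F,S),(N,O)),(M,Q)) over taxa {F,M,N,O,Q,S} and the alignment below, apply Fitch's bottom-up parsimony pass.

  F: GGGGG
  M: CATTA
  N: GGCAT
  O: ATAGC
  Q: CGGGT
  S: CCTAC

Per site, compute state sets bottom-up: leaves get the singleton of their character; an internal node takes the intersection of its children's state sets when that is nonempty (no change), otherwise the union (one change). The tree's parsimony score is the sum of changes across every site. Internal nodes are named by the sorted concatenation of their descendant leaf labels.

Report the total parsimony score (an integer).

17

site 0, node FS: F={G} ∪ S={C} → {C,G} (+1)
site 0, node NO: N={G} ∪ O={A} → {A,G} (+1)
site 0, node FNOS: FS={C,G} ∩ NO={A,G} → {G} (+0)
site 0, node MQ: M={C} ∩ Q={C} → {C} (+0)
site 0, node FMNOQS: FNOS={G} ∪ MQ={C} → {C,G} (+1)
site 1, node FS: F={G} ∪ S={C} → {C,G} (+1)
site 1, node NO: N={G} ∪ O={T} → {G,T} (+1)
site 1, node FNOS: FS={C,G} ∩ NO={G,T} → {G} (+0)
site 1, node MQ: M={A} ∪ Q={G} → {A,G} (+1)
site 1, node FMNOQS: FNOS={G} ∩ MQ={A,G} → {G} (+0)
site 2, node FS: F={G} ∪ S={T} → {G,T} (+1)
site 2, node NO: N={C} ∪ O={A} → {A,C} (+1)
site 2, node FNOS: FS={G,T} ∪ NO={A,C} → {A,C,G,T} (+1)
site 2, node MQ: M={T} ∪ Q={G} → {G,T} (+1)
site 2, node FMNOQS: FNOS={A,C,G,T} ∩ MQ={G,T} → {G,T} (+0)
site 3, node FS: F={G} ∪ S={A} → {A,G} (+1)
site 3, node NO: N={A} ∪ O={G} → {A,G} (+1)
site 3, node FNOS: FS={A,G} ∩ NO={A,G} → {A,G} (+0)
site 3, node MQ: M={T} ∪ Q={G} → {G,T} (+1)
site 3, node FMNOQS: FNOS={A,G} ∩ MQ={G,T} → {G} (+0)
site 4, node FS: F={G} ∪ S={C} → {C,G} (+1)
site 4, node NO: N={T} ∪ O={C} → {C,T} (+1)
site 4, node FNOS: FS={C,G} ∩ NO={C,T} → {C} (+0)
site 4, node MQ: M={A} ∪ Q={T} → {A,T} (+1)
site 4, node FMNOQS: FNOS={C} ∪ MQ={A,T} → {A,C,T} (+1)
per-site changes: [3, 3, 4, 3, 4]; total = 17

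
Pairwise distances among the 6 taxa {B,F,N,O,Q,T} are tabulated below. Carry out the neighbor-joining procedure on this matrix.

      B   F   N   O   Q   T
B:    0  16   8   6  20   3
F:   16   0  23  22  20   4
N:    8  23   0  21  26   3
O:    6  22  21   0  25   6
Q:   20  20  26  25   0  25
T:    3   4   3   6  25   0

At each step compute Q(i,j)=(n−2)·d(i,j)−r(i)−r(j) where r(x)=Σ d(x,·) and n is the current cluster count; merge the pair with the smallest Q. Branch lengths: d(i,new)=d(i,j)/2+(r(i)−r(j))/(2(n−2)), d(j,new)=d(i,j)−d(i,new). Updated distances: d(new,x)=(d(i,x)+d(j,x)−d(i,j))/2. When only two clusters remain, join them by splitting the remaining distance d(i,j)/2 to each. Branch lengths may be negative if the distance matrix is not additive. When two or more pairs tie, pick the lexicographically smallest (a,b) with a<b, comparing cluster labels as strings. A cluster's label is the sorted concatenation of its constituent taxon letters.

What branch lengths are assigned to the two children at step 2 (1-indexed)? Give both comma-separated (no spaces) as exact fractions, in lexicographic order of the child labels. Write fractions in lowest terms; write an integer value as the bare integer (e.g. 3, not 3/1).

13/2,-7/2

1. join F+Q (d=20, Q=-121) ⇒ FQ; edges |F|=49/8, |Q|=111/8
  updated: d(B,FQ)=8, d(FQ,N)=29/2, d(FQ,O)=27/2, d(FQ,T)=9/2
2. join N+T (d=3, Q=-54) ⇒ NT; edges |N|=13/2, |T|=-7/2
  updated: d(B,NT)=4, d(FQ,NT)=8, d(NT,O)=12
3. join B+O (d=6, Q=-75/2) ⇒ BO; edges |B|=-3/8, |O|=51/8
  updated: d(BO,FQ)=31/4, d(BO,NT)=5
4. join BO+FQ (d=31/4, Q=-83/4) ⇒ BFOQ; edges |BO|=19/8, |FQ|=43/8
  updated: d(BFOQ,NT)=21/8
5. join BFOQ+NT (d=21/8) ⇒ BFNOQT; edges |BFOQ|=21/16, |NT|=21/16
final tree: (((B:-3/8,O:51/8):19/8,(F:49/8,Q:111/8):43/8):21/16,(N:13/2,T:-7/2):21/16)
total length: 315/8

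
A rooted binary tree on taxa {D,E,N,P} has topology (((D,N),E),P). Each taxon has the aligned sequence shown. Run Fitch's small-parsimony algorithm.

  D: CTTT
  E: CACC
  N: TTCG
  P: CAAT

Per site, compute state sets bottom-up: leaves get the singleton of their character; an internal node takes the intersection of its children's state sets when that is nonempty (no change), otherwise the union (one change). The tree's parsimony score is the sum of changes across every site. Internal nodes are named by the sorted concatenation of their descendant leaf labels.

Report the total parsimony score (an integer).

6

site 0, node DN: D={C} ∪ N={T} → {C,T} (+1)
site 0, node DEN: DN={C,T} ∩ E={C} → {C} (+0)
site 0, node DENP: DEN={C} ∩ P={C} → {C} (+0)
site 1, node DN: D={T} ∩ N={T} → {T} (+0)
site 1, node DEN: DN={T} ∪ E={A} → {A,T} (+1)
site 1, node DENP: DEN={A,T} ∩ P={A} → {A} (+0)
site 2, node DN: D={T} ∪ N={C} → {C,T} (+1)
site 2, node DEN: DN={C,T} ∩ E={C} → {C} (+0)
site 2, node DENP: DEN={C} ∪ P={A} → {A,C} (+1)
site 3, node DN: D={T} ∪ N={G} → {G,T} (+1)
site 3, node DEN: DN={G,T} ∪ E={C} → {C,G,T} (+1)
site 3, node DENP: DEN={C,G,T} ∩ P={T} → {T} (+0)
per-site changes: [1, 1, 2, 2]; total = 6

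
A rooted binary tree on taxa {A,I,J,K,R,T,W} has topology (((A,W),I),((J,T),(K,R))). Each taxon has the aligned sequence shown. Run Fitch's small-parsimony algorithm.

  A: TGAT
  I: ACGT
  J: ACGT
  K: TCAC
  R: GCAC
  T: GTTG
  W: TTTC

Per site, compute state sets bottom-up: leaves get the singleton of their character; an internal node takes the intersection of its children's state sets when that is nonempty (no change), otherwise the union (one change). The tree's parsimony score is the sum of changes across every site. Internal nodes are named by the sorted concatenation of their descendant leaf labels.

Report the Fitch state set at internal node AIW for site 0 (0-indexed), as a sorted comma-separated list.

A,T

site 0, node AW: A={T} ∩ W={T} → {T} (+0)
site 0, node AIW: AW={T} ∪ I={A} → {A,T} (+1)
site 0, node JT: J={A} ∪ T={G} → {A,G} (+1)
site 0, node KR: K={T} ∪ R={G} → {G,T} (+1)
site 0, node JKRT: JT={A,G} ∩ KR={G,T} → {G} (+0)
site 0, node AIJKRTW: AIW={A,T} ∪ JKRT={G} → {A,G,T} (+1)
site 1, node AW: A={G} ∪ W={T} → {G,T} (+1)
site 1, node AIW: AW={G,T} ∪ I={C} → {C,G,T} (+1)
site 1, node JT: J={C} ∪ T={T} → {C,T} (+1)
site 1, node KR: K={C} ∩ R={C} → {C} (+0)
site 1, node JKRT: JT={C,T} ∩ KR={C} → {C} (+0)
site 1, node AIJKRTW: AIW={C,G,T} ∩ JKRT={C} → {C} (+0)
site 2, node AW: A={A} ∪ W={T} → {A,T} (+1)
site 2, node AIW: AW={A,T} ∪ I={G} → {A,G,T} (+1)
site 2, node JT: J={G} ∪ T={T} → {G,T} (+1)
site 2, node KR: K={A} ∩ R={A} → {A} (+0)
site 2, node JKRT: JT={G,T} ∪ KR={A} → {A,G,T} (+1)
site 2, node AIJKRTW: AIW={A,G,T} ∩ JKRT={A,G,T} → {A,G,T} (+0)
site 3, node AW: A={T} ∪ W={C} → {C,T} (+1)
site 3, node AIW: AW={C,T} ∩ I={T} → {T} (+0)
site 3, node JT: J={T} ∪ T={G} → {G,T} (+1)
site 3, node KR: K={C} ∩ R={C} → {C} (+0)
site 3, node JKRT: JT={G,T} ∪ KR={C} → {C,G,T} (+1)
site 3, node AIJKRTW: AIW={T} ∩ JKRT={C,G,T} → {T} (+0)
per-site changes: [4, 3, 4, 3]; total = 14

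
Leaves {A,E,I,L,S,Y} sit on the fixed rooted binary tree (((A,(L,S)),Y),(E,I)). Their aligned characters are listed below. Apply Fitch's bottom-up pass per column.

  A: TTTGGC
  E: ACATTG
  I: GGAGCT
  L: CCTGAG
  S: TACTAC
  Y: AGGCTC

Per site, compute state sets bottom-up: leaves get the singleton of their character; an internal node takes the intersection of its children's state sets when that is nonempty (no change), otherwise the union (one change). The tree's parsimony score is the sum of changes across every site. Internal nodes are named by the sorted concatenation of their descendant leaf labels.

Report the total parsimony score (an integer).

[col 0] LS: children L:{C}, S:{T} ∪→ {C,T}; cost 1
[col 0] ALS: children A:{T}, LS:{C,T} ∩→ {T}; cost 0
[col 0] ALSY: children ALS:{T}, Y:{A} ∪→ {A,T}; cost 1
[col 0] EI: children E:{A}, I:{G} ∪→ {A,G}; cost 1
[col 0] AEILSY: children ALSY:{A,T}, EI:{A,G} ∩→ {A}; cost 0
[col 1] LS: children L:{C}, S:{A} ∪→ {A,C}; cost 1
[col 1] ALS: children A:{T}, LS:{A,C} ∪→ {A,C,T}; cost 1
[col 1] ALSY: children ALS:{A,C,T}, Y:{G} ∪→ {A,C,G,T}; cost 1
[col 1] EI: children E:{C}, I:{G} ∪→ {C,G}; cost 1
[col 1] AEILSY: children ALSY:{A,C,G,T}, EI:{C,G} ∩→ {C,G}; cost 0
[col 2] LS: children L:{T}, S:{C} ∪→ {C,T}; cost 1
[col 2] ALS: children A:{T}, LS:{C,T} ∩→ {T}; cost 0
[col 2] ALSY: children ALS:{T}, Y:{G} ∪→ {G,T}; cost 1
[col 2] EI: children E:{A}, I:{A} ∩→ {A}; cost 0
[col 2] AEILSY: children ALSY:{G,T}, EI:{A} ∪→ {A,G,T}; cost 1
[col 3] LS: children L:{G}, S:{T} ∪→ {G,T}; cost 1
[col 3] ALS: children A:{G}, LS:{G,T} ∩→ {G}; cost 0
[col 3] ALSY: children ALS:{G}, Y:{C} ∪→ {C,G}; cost 1
[col 3] EI: children E:{T}, I:{G} ∪→ {G,T}; cost 1
[col 3] AEILSY: children ALSY:{C,G}, EI:{G,T} ∩→ {G}; cost 0
[col 4] LS: children L:{A}, S:{A} ∩→ {A}; cost 0
[col 4] ALS: children A:{G}, LS:{A} ∪→ {A,G}; cost 1
[col 4] ALSY: children ALS:{A,G}, Y:{T} ∪→ {A,G,T}; cost 1
[col 4] EI: children E:{T}, I:{C} ∪→ {C,T}; cost 1
[col 4] AEILSY: children ALSY:{A,G,T}, EI:{C,T} ∩→ {T}; cost 0
[col 5] LS: children L:{G}, S:{C} ∪→ {C,G}; cost 1
[col 5] ALS: children A:{C}, LS:{C,G} ∩→ {C}; cost 0
[col 5] ALSY: children ALS:{C}, Y:{C} ∩→ {C}; cost 0
[col 5] EI: children E:{G}, I:{T} ∪→ {G,T}; cost 1
[col 5] AEILSY: children ALSY:{C}, EI:{G,T} ∪→ {C,G,T}; cost 1
per-site changes: [3, 4, 3, 3, 3, 3]; total = 19

19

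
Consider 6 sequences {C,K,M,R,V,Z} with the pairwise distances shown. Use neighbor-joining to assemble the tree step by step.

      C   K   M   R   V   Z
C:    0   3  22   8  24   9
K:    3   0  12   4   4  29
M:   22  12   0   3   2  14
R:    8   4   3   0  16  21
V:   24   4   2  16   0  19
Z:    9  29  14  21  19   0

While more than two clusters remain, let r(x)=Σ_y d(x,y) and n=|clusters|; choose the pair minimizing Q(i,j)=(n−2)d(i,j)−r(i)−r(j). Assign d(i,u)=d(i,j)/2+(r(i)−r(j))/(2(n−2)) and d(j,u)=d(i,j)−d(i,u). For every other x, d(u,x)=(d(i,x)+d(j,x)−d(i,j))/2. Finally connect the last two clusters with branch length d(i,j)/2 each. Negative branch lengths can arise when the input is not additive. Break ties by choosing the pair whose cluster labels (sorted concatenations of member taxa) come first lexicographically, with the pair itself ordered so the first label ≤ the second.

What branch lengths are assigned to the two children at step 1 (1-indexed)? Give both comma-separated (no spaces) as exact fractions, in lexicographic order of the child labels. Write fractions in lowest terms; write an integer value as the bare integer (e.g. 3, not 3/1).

5/4,31/4

iteration 1: select C,Z (d=9, Q=-122); attach at lengths (5/4, 31/4); label the merged cluster CZ
  updated: d(CZ,K)=23/2, d(CZ,M)=27/2, d(CZ,R)=10, d(CZ,V)=17
iteration 2: select M,V (d=2, Q=-127/2); attach at lengths (-5/12, 29/12); label the merged cluster MV
  updated: d(CZ,MV)=57/4, d(K,MV)=7, d(MV,R)=17/2
iteration 3: select CZ,R (d=10, Q=-153/4); attach at lengths (133/16, 27/16); label the merged cluster CRZ
  updated: d(CRZ,K)=11/4, d(CRZ,MV)=51/8
iteration 4: select CRZ,K (d=11/4, Q=-129/8); attach at lengths (17/16, 27/16); label the merged cluster CKRZ
  updated: d(CKRZ,MV)=85/16
iteration 5: select CKRZ,MV (d=85/16); attach at lengths (85/32, 85/32); label the merged cluster CKMRVZ
final tree: ((((C:5/4,Z:31/4):133/16,R:27/16):17/16,K:27/16):85/32,(M:-5/12,V:29/12):85/32)
total length: 465/16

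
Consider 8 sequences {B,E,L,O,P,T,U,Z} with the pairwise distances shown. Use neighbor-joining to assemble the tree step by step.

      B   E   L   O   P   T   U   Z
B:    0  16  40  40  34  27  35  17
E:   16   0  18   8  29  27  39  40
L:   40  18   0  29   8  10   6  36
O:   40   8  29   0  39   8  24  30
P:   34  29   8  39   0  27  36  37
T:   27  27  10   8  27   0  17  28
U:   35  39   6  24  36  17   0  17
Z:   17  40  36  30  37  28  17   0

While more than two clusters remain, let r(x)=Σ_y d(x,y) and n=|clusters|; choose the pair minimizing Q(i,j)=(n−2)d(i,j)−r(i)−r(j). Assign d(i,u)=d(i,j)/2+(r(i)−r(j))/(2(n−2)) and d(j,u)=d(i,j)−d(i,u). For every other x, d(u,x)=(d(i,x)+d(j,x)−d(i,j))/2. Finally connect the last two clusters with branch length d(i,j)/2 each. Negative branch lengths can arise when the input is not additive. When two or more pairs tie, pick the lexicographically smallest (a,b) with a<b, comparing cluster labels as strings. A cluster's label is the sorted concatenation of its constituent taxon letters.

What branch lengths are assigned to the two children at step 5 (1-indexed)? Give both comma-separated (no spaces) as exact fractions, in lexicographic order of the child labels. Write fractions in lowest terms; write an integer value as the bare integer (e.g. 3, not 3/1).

49/16,141/16

iteration 1: select B,Z (d=17, Q=-312); attach at lengths (53/6, 49/6); label the merged cluster BZ
  updated: d(BZ,E)=39/2, d(BZ,L)=59/2, d(BZ,O)=53/2, d(BZ,P)=27, d(BZ,T)=19, d(BZ,U)=35/2
iteration 2: select E,O (d=8, Q=-235); attach at lengths (23/5, 17/5); label the merged cluster EO
  updated: d(BZ,EO)=19, d(EO,L)=39/2, d(EO,P)=30, d(EO,T)=27/2, d(EO,U)=55/2
iteration 3: select L,P (d=8, Q=-169); attach at lengths (-23/8, 87/8); label the merged cluster LP
  updated: d(BZ,LP)=97/4, d(EO,LP)=83/4, d(LP,T)=29/2, d(LP,U)=17
iteration 4: select BZ,U (d=35/2, Q=-425/4); attach at lengths (71/8, 69/8); label the merged cluster BUZ
  updated: d(BUZ,EO)=29/2, d(BUZ,LP)=95/8, d(BUZ,T)=37/4
iteration 5: select BUZ,LP (d=95/8, Q=-59); attach at lengths (49/16, 141/16); label the merged cluster BLPUZ
  updated: d(BLPUZ,EO)=187/16, d(BLPUZ,T)=95/16
iteration 6: select BLPUZ,EO (d=187/16, Q=-249/8); attach at lengths (33/16, 77/8); label the merged cluster BELOPUZ
  updated: d(BELOPUZ,T)=31/8
iteration 7: select BELOPUZ,T (d=31/8); attach at lengths (31/16, 31/16); label the merged cluster BELOPTUZ
final tree: (((((B:53/6,Z:49/6):71/8,U:69/8):49/16,(L:-23/8,P:87/8):141/16):33/16,(E:23/5,O:17/5):77/8):31/16,T:31/16)
total length: 1247/16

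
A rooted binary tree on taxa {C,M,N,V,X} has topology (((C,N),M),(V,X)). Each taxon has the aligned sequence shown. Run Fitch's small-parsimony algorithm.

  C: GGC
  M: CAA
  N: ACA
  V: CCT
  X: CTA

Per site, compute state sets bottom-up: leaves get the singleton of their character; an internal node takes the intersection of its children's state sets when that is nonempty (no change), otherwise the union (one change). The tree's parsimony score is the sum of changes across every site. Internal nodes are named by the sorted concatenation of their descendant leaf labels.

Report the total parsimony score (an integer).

7

[col 0] CN: children C:{G}, N:{A} ∪→ {A,G}; cost 1
[col 0] CMN: children CN:{A,G}, M:{C} ∪→ {A,C,G}; cost 1
[col 0] VX: children V:{C}, X:{C} ∩→ {C}; cost 0
[col 0] CMNVX: children CMN:{A,C,G}, VX:{C} ∩→ {C}; cost 0
[col 1] CN: children C:{G}, N:{C} ∪→ {C,G}; cost 1
[col 1] CMN: children CN:{C,G}, M:{A} ∪→ {A,C,G}; cost 1
[col 1] VX: children V:{C}, X:{T} ∪→ {C,T}; cost 1
[col 1] CMNVX: children CMN:{A,C,G}, VX:{C,T} ∩→ {C}; cost 0
[col 2] CN: children C:{C}, N:{A} ∪→ {A,C}; cost 1
[col 2] CMN: children CN:{A,C}, M:{A} ∩→ {A}; cost 0
[col 2] VX: children V:{T}, X:{A} ∪→ {A,T}; cost 1
[col 2] CMNVX: children CMN:{A}, VX:{A,T} ∩→ {A}; cost 0
per-site changes: [2, 3, 2]; total = 7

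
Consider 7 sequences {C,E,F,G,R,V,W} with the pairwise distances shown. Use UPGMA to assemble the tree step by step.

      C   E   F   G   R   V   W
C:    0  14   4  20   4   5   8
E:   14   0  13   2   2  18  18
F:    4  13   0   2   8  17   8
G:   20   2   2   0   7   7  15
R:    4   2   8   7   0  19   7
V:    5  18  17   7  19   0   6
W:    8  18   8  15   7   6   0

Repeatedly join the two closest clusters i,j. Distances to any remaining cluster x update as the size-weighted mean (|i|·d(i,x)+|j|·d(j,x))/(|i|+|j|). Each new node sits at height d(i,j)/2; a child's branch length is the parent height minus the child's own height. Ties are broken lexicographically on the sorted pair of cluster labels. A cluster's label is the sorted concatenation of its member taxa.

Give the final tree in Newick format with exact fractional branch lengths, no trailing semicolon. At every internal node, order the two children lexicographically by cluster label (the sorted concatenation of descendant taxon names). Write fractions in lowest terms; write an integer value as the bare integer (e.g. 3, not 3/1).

(((C:2,F:2):11/4,(V:3,W:3):7/4):31/24,((E:1,G:1):5/4,R:9/4):91/24)

1. join E+G (d=2) ⇒ EG; edges |E|=1, |G|=1
  updated: d(C,EG)=17, d(EG,F)=15/2, d(EG,R)=9/2, d(EG,V)=25/2, d(EG,W)=33/2
2. join C+F (d=4) ⇒ CF; edges |C|=2, |F|=2
  updated: d(CF,EG)=49/4, d(CF,R)=6, d(CF,V)=11, d(CF,W)=8
3. join EG+R (d=9/2) ⇒ EGR; edges |EG|=5/4, |R|=9/4
  updated: d(CF,EGR)=61/6, d(EGR,V)=44/3, d(EGR,W)=40/3
4. join V+W (d=6) ⇒ VW; edges |V|=3, |W|=3
  updated: d(CF,VW)=19/2, d(EGR,VW)=14
5. join CF+VW (d=19/2) ⇒ CFVW; edges |CF|=11/4, |VW|=7/4
  updated: d(CFVW,EGR)=145/12
6. join CFVW+EGR (d=145/12) ⇒ CEFGRVW; edges |CFVW|=31/24, |EGR|=91/24
final tree: (((C:2,F:2):11/4,(V:3,W:3):7/4):31/24,((E:1,G:1):5/4,R:9/4):91/24)
total length: 301/12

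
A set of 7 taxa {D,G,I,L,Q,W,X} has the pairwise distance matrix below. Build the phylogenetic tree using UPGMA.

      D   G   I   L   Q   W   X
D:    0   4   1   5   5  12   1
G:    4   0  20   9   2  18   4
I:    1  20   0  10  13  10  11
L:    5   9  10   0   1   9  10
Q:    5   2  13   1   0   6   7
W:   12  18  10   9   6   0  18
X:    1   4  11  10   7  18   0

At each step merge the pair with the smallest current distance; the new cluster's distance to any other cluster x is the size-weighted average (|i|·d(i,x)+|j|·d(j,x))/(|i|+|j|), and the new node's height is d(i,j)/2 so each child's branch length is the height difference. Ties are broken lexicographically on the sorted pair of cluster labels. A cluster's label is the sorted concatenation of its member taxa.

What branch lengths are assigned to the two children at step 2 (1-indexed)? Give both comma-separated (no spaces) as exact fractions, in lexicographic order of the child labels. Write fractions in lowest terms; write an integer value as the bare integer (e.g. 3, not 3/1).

step 1: merge (D,I) at d=1; branch lengths D→1/2, I→1/2; new cluster DI
  updated: d(DI,G)=12, d(DI,L)=15/2, d(DI,Q)=9, d(DI,W)=11, d(DI,X)=6
step 2: merge (L,Q) at d=1; branch lengths L→1/2, Q→1/2; new cluster LQ
  updated: d(DI,LQ)=33/4, d(G,LQ)=11/2, d(LQ,W)=15/2, d(LQ,X)=17/2
step 3: merge (G,X) at d=4; branch lengths G→2, X→2; new cluster GX
  updated: d(DI,GX)=9, d(GX,LQ)=7, d(GX,W)=18
step 4: merge (GX,LQ) at d=7; branch lengths GX→3/2, LQ→3; new cluster GLQX
  updated: d(DI,GLQX)=69/8, d(GLQX,W)=51/4
step 5: merge (DI,GLQX) at d=69/8; branch lengths DI→61/16, GLQX→13/16; new cluster DGILQX
  updated: d(DGILQX,W)=73/6
step 6: merge (DGILQX,W) at d=73/6; branch lengths DGILQX→85/48, W→73/12; new cluster DGILQWX
final tree: (((D:1/2,I:1/2):61/16,((G:2,X:2):3/2,(L:1/2,Q:1/2):3):13/16):85/48,W:73/12)
total length: 1103/48

1/2,1/2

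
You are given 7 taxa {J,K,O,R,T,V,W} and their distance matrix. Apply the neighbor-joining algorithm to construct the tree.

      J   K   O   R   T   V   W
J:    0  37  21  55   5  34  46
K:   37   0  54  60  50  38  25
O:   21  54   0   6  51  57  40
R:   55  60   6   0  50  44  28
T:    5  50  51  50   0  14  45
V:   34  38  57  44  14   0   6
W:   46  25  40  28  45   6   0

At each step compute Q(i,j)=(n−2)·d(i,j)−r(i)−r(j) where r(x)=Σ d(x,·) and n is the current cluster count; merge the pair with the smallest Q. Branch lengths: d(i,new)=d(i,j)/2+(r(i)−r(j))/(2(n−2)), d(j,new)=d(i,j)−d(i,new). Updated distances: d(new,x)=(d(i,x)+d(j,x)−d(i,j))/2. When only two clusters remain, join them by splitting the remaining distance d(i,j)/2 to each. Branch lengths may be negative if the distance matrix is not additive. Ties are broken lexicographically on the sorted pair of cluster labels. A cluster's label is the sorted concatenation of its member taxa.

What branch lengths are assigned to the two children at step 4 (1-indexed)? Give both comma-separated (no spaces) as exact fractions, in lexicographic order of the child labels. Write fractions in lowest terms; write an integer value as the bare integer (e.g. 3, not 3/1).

115/8,195/8

step 1: merge (O,R) at d=6, Q=-442; branch lengths O→8/5, R→22/5; new cluster OR
  updated: d(J,OR)=35, d(K,OR)=54, d(OR,T)=95/2, d(OR,V)=95/2, d(OR,W)=31
step 2: merge (J,T) at d=5, Q=-597/2; branch lengths J→31/16, T→49/16; new cluster JT
  updated: d(JT,K)=41, d(JT,OR)=155/4, d(JT,V)=43/2, d(JT,W)=43
step 3: merge (V,W) at d=6, Q=-200; branch lengths V→13/3, W→5/3; new cluster VW
  updated: d(JT,VW)=117/4, d(K,VW)=57/2, d(OR,VW)=145/4
step 4: merge (JT,OR) at d=155/4, Q=-321/2; branch lengths JT→115/8, OR→195/8; new cluster JORT
  updated: d(JORT,K)=225/8, d(JORT,VW)=107/8
step 5: merge (JORT,K) at d=225/8, Q=-70; branch lengths JORT→13/2, K→173/8; new cluster JKORT
  updated: d(JKORT,VW)=55/8
step 6: merge (JKORT,VW) at d=55/8; branch lengths JKORT→55/16, VW→55/16; new cluster JKORTVW
final tree: ((((J:31/16,T:49/16):115/8,(O:8/5,R:22/5):195/8):13/2,K:173/8):55/16,(V:13/3,W:5/3):55/16)
total length: 363/4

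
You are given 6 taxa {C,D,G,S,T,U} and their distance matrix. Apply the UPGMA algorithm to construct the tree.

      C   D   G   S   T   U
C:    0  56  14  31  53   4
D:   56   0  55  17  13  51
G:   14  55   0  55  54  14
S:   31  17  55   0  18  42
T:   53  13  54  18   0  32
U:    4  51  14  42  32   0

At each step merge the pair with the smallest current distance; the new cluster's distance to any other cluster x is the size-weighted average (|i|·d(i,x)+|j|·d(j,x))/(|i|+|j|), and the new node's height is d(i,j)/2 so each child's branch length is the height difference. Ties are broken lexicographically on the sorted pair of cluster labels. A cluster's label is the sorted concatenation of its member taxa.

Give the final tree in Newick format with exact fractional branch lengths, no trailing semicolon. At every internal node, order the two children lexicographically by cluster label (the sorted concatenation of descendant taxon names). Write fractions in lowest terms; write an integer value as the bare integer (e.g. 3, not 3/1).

(((C:2,U:2):5,G:7):101/6,((D:13/2,T:13/2):9/4,S:35/4):181/12)

step 1: merge (C,U) at d=4; branch lengths C→2, U→2; new cluster CU
  updated: d(CU,D)=107/2, d(CU,G)=14, d(CU,S)=73/2, d(CU,T)=85/2
step 2: merge (D,T) at d=13; branch lengths D→13/2, T→13/2; new cluster DT
  updated: d(CU,DT)=48, d(DT,G)=109/2, d(DT,S)=35/2
step 3: merge (CU,G) at d=14; branch lengths CU→5, G→7; new cluster CGU
  updated: d(CGU,DT)=301/6, d(CGU,S)=128/3
step 4: merge (DT,S) at d=35/2; branch lengths DT→9/4, S→35/4; new cluster DST
  updated: d(CGU,DST)=143/3
step 5: merge (CGU,DST) at d=143/3; branch lengths CGU→101/6, DST→181/12; new cluster CDGSTU
final tree: (((C:2,U:2):5,G:7):101/6,((D:13/2,T:13/2):9/4,S:35/4):181/12)
total length: 863/12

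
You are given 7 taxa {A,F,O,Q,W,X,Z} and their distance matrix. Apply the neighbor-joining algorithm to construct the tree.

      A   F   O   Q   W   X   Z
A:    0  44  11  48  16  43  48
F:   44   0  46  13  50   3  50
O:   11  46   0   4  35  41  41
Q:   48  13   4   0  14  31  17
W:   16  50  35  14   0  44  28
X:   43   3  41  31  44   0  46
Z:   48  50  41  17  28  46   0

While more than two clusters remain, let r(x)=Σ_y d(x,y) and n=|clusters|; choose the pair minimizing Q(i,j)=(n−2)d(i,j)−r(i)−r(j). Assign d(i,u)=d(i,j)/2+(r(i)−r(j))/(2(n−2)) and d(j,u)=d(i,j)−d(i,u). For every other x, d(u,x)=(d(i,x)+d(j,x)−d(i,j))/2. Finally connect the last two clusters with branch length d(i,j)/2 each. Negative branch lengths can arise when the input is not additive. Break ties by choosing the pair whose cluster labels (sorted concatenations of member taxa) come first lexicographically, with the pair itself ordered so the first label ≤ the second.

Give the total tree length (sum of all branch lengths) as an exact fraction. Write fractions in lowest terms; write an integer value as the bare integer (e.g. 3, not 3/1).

1303/16

1. join F+X (d=3, Q=-399) ⇒ FX; edges |F|=13/10, |X|=17/10
  updated: d(A,FX)=42, d(FX,O)=42, d(FX,Q)=41/2, d(FX,W)=91/2, d(FX,Z)=93/2
2. join A+O (d=11, Q=-254) ⇒ AO; edges |A|=19/2, |O|=3/2
  updated: d(AO,FX)=73/2, d(AO,Q)=41/2, d(AO,W)=20, d(AO,Z)=39
3. join AO+W (d=20, Q=-327/2) ⇒ AOW; edges |AO|=137/12, |W|=103/12
  updated: d(AOW,FX)=31, d(AOW,Q)=29/4, d(AOW,Z)=47/2
4. join AOW+Z (d=47/2, Q=-407/4) ⇒ AOWZ; edges |AOW|=87/16, |Z|=289/16
  updated: d(AOWZ,FX)=27, d(AOWZ,Q)=3/8
5. join AOWZ+FX (d=27, Q=-383/8) ⇒ AFOWXZ; edges |AOWZ|=55/16, |FX|=377/16
  updated: d(AFOWXZ,Q)=-49/16
6. join AFOWXZ+Q (d=-49/16) ⇒ AFOQWXZ; edges |AFOWXZ|=-49/32, |Q|=-49/32
final tree: (((((A:19/2,O:3/2):137/12,W:103/12):87/16,Z:289/16):55/16,(F:13/10,X:17/10):377/16):-49/32,Q:-49/32)
total length: 1303/16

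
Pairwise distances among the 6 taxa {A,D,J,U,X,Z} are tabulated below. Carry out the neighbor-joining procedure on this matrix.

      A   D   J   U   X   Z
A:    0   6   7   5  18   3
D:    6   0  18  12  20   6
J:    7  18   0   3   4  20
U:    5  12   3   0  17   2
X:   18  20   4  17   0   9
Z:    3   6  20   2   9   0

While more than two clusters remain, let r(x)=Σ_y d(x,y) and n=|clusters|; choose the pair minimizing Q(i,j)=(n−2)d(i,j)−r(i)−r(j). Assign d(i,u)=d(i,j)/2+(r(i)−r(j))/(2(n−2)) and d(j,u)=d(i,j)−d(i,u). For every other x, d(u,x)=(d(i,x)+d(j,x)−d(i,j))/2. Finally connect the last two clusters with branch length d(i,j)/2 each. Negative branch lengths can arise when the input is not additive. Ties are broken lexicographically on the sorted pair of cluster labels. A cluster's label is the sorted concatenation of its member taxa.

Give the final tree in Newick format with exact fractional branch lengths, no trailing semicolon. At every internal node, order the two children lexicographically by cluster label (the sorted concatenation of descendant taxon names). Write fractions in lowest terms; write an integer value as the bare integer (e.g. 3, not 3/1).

1. join J+X (d=4, Q=-104) ⇒ JX; edges |J|=0, |X|=4
  updated: d(A,JX)=21/2, d(D,JX)=17, d(JX,U)=8, d(JX,Z)=25/2
2. join JX+U (d=8, Q=-51) ⇒ JUX; edges |JX|=15/2, |U|=1/2
  updated: d(A,JUX)=15/4, d(D,JUX)=21/2, d(JUX,Z)=13/4
3. join A+D (d=6, Q=-93/4) ⇒ AD; edges |A|=9/16, |D|=87/16
  updated: d(AD,JUX)=33/8, d(AD,Z)=3/2
4. join AD+JUX (d=33/8, Q=-71/8) ⇒ ADJUX; edges |AD|=19/16, |JUX|=47/16
  updated: d(ADJUX,Z)=5/16
5. join ADJUX+Z (d=5/16) ⇒ ADJUXZ; edges |ADJUX|=5/32, |Z|=5/32
final tree: (((A:9/16,D:87/16):19/16,((J:0,X:4):15/2,U:1/2):47/16):5/32,Z:5/32)
total length: 359/16

(((A:9/16,D:87/16):19/16,((J:0,X:4):15/2,U:1/2):47/16):5/32,Z:5/32)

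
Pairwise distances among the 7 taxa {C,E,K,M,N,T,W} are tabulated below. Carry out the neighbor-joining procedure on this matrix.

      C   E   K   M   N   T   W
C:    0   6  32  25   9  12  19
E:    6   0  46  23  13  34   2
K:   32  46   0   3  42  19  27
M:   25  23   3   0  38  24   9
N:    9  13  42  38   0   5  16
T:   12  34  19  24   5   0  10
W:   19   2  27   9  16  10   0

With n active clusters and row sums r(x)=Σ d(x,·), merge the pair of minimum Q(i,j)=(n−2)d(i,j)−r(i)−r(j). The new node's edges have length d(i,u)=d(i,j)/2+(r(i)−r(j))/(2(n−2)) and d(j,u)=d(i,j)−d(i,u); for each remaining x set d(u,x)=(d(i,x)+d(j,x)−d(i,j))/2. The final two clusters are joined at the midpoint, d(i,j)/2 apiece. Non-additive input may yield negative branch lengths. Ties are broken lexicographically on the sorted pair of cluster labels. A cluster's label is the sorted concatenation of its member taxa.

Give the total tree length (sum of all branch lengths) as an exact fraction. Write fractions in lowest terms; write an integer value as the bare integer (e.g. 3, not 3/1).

367/8

step 1: merge (K,M) at d=3, Q=-276; branch lengths K→31/5, M→-16/5; new cluster KM
  updated: d(C,KM)=27, d(E,KM)=33, d(KM,N)=77/2, d(KM,T)=20, d(KM,W)=33/2
step 2: merge (E,W) at d=2, Q=-287/2; branch lengths E→65/16, W→-33/16; new cluster EW
  updated: d(C,EW)=23/2, d(EW,KM)=95/4, d(EW,N)=27/2, d(EW,T)=21
step 3: merge (N,T) at d=5, Q=-109; branch lengths N→23/6, T→7/6; new cluster NT
  updated: d(C,NT)=8, d(EW,NT)=59/4, d(KM,NT)=107/4
step 4: merge (C,NT) at d=8, Q=-80; branch lengths C→13/4, NT→19/4; new cluster CNT
  updated: d(CNT,EW)=73/8, d(CNT,KM)=183/8
step 5: merge (CNT,EW) at d=73/8, Q=-223/4; branch lengths CNT→33/8, EW→5; new cluster CENTW
  updated: d(CENTW,KM)=75/4
step 6: merge (CENTW,KM) at d=75/4; branch lengths CENTW→75/8, KM→75/8; new cluster CEKMNTW
final tree: (((C:13/4,(N:23/6,T:7/6):19/4):33/8,(E:65/16,W:-33/16):5):75/8,(K:31/5,M:-16/5):75/8)
total length: 367/8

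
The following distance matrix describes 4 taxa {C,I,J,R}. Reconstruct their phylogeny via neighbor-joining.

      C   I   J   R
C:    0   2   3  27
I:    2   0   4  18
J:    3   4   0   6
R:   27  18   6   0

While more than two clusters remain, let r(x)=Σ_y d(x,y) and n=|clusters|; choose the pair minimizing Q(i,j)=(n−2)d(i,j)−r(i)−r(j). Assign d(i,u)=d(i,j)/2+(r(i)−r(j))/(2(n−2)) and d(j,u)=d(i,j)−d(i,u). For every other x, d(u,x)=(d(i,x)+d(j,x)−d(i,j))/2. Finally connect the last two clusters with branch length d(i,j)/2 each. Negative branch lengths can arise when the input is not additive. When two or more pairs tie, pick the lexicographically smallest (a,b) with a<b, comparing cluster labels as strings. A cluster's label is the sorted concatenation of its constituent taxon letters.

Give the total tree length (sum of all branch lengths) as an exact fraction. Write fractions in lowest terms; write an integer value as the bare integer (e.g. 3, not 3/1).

step 1: merge (C,I) at d=2, Q=-52; branch lengths C→3, I→-1; new cluster CI
  updated: d(CI,J)=5/2, d(CI,R)=43/2
step 2: merge (CI,J) at d=5/2, Q=-30; branch lengths CI→9, J→-13/2; new cluster CIJ
  updated: d(CIJ,R)=25/2
step 3: merge (CIJ,R) at d=25/2; branch lengths CIJ→25/4, R→25/4; new cluster CIJR
final tree: (((C:3,I:-1):9,J:-13/2):25/4,R:25/4)
total length: 17

17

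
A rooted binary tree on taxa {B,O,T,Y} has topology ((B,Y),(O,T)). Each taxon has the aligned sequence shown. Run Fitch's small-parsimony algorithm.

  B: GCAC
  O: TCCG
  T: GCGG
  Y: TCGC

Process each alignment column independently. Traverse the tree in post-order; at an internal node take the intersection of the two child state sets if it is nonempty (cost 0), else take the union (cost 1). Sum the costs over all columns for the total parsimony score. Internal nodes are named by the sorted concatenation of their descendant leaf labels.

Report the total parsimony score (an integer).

site 0, node BY: B={G} ∪ Y={T} → {G,T} (+1)
site 0, node OT: O={T} ∪ T={G} → {G,T} (+1)
site 0, node BOTY: BY={G,T} ∩ OT={G,T} → {G,T} (+0)
site 1, node BY: B={C} ∩ Y={C} → {C} (+0)
site 1, node OT: O={C} ∩ T={C} → {C} (+0)
site 1, node BOTY: BY={C} ∩ OT={C} → {C} (+0)
site 2, node BY: B={A} ∪ Y={G} → {A,G} (+1)
site 2, node OT: O={C} ∪ T={G} → {C,G} (+1)
site 2, node BOTY: BY={A,G} ∩ OT={C,G} → {G} (+0)
site 3, node BY: B={C} ∩ Y={C} → {C} (+0)
site 3, node OT: O={G} ∩ T={G} → {G} (+0)
site 3, node BOTY: BY={C} ∪ OT={G} → {C,G} (+1)
per-site changes: [2, 0, 2, 1]; total = 5

5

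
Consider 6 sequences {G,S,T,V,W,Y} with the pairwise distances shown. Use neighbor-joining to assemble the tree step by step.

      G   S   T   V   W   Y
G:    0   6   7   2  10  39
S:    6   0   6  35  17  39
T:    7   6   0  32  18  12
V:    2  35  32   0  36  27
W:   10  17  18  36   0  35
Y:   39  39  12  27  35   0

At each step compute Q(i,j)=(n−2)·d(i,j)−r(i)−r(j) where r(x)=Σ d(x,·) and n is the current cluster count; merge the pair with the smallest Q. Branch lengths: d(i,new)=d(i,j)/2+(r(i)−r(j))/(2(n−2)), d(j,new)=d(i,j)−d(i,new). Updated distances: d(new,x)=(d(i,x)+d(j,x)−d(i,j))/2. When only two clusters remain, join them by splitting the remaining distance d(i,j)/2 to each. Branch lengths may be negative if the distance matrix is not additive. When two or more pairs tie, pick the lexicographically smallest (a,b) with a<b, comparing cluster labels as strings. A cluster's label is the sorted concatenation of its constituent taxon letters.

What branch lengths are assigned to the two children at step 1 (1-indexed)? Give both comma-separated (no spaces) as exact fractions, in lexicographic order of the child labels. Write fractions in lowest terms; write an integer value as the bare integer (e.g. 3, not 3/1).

iteration 1: select G,V (d=2, Q=-188); attach at lengths (-15/2, 19/2); label the merged cluster GV
  updated: d(GV,S)=39/2, d(GV,T)=37/2, d(GV,W)=22, d(GV,Y)=32
iteration 2: select T,Y (d=12, Q=-273/2); attach at lengths (-55/12, 199/12); label the merged cluster TY
  updated: d(GV,TY)=77/4, d(S,TY)=33/2, d(TY,W)=41/2
iteration 3: select GV,TY (d=77/4, Q=-157/2); attach at lengths (43/4, 17/2); label the merged cluster GTVY
  updated: d(GTVY,S)=67/8, d(GTVY,W)=93/8
iteration 4: select GTVY,S (d=67/8, Q=-37); attach at lengths (3/2, 55/8); label the merged cluster GSTVY
  updated: d(GSTVY,W)=81/8
iteration 5: select GSTVY,W (d=81/8); attach at lengths (81/16, 81/16); label the merged cluster GSTVWY
final tree: ((((G:-15/2,V:19/2):43/4,(T:-55/12,Y:199/12):17/2):3/2,S:55/8):81/16,W:81/16)
total length: 207/4

-15/2,19/2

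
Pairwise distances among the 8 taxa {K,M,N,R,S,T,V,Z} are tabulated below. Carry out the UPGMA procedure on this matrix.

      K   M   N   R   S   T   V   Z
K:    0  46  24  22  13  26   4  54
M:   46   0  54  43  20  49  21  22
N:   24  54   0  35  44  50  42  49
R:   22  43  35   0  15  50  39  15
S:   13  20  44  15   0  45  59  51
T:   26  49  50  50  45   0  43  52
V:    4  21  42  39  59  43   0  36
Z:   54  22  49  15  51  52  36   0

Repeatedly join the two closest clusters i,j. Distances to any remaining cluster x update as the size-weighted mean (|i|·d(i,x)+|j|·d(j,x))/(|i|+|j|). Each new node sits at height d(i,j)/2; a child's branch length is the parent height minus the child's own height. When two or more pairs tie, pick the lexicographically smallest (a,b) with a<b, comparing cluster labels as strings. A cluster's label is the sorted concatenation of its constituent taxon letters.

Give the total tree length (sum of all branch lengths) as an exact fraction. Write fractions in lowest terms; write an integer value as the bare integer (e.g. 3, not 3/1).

iteration 1: select K,V (d=4); attach at lengths (2, 2); label the merged cluster KV
  updated: d(KV,M)=67/2, d(KV,N)=33, d(KV,R)=61/2, d(KV,S)=36, d(KV,T)=69/2, d(KV,Z)=45
iteration 2: select R,S (d=15); attach at lengths (15/2, 15/2); label the merged cluster RS
  updated: d(KV,RS)=133/4, d(M,RS)=63/2, d(N,RS)=79/2, d(RS,T)=95/2, d(RS,Z)=33
iteration 3: select M,Z (d=22); attach at lengths (11, 11); label the merged cluster MZ
  updated: d(KV,MZ)=157/4, d(MZ,N)=103/2, d(MZ,RS)=129/4, d(MZ,T)=101/2
iteration 4: select MZ,RS (d=129/4); attach at lengths (41/8, 69/8); label the merged cluster MRSZ
  updated: d(KV,MRSZ)=145/4, d(MRSZ,N)=91/2, d(MRSZ,T)=49
iteration 5: select KV,N (d=33); attach at lengths (29/2, 33/2); label the merged cluster KNV
  updated: d(KNV,MRSZ)=118/3, d(KNV,T)=119/3
iteration 6: select KNV,MRSZ (d=118/3); attach at lengths (19/6, 85/24); label the merged cluster KMNRSVZ
  updated: d(KMNRSVZ,T)=45
iteration 7: select KMNRSVZ,T (d=45); attach at lengths (17/6, 45/2); label the merged cluster KMNRSTVZ
final tree: ((((K:2,V:2):29/2,N:33/2):19/6,((M:11,Z:11):41/8,(R:15/2,S:15/2):69/8):85/24):17/6,T:45/2)
total length: 2827/24

2827/24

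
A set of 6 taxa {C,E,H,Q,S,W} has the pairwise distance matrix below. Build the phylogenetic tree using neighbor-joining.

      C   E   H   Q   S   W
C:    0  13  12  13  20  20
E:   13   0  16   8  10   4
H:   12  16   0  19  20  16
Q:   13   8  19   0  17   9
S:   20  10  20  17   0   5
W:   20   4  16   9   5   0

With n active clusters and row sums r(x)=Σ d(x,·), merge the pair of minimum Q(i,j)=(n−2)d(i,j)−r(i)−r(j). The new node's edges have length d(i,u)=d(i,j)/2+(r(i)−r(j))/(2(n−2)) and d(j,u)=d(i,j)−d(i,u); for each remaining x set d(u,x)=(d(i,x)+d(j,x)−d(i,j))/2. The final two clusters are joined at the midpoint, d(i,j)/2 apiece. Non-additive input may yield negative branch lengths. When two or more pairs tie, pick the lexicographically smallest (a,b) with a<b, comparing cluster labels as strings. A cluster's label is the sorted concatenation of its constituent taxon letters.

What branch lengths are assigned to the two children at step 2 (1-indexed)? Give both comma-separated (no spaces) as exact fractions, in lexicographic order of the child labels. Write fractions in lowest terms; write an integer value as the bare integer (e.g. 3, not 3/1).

1. join C+H (d=12, Q=-113) ⇒ CH; edges |C|=43/8, |H|=53/8
  updated: d(CH,E)=17/2, d(CH,Q)=10, d(CH,S)=14, d(CH,W)=12
2. join S+W (d=5, Q=-61) ⇒ SW; edges |S|=31/6, |W|=-1/6
  updated: d(CH,SW)=21/2, d(E,SW)=9/2, d(Q,SW)=21/2
3. join CH+Q (d=10, Q=-75/2) ⇒ CHQ; edges |CH|=41/8, |Q|=39/8
  updated: d(CHQ,E)=13/4, d(CHQ,SW)=11/2
4. join CHQ+E (d=13/4, Q=-53/4) ⇒ CEHQ; edges |CHQ|=17/8, |E|=9/8
  updated: d(CEHQ,SW)=27/8
5. join CEHQ+SW (d=27/8) ⇒ CEHQSW; edges |CEHQ|=27/16, |SW|=27/16
final tree: ((((C:43/8,H:53/8):41/8,Q:39/8):17/8,E:9/8):27/16,(S:31/6,W:-1/6):27/16)
total length: 269/8

31/6,-1/6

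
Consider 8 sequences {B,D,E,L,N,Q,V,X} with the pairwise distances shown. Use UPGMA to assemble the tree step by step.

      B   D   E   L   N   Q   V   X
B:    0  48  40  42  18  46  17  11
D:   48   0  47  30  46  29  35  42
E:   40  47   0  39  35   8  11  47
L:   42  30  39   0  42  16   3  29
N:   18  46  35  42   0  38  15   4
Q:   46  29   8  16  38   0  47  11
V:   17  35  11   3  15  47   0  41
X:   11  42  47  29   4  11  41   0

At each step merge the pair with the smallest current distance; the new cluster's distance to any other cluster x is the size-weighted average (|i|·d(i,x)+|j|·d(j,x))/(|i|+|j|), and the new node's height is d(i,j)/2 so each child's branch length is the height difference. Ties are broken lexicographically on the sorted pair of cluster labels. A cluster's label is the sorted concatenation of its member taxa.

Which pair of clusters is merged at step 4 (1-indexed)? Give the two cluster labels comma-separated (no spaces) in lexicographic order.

1. join L+V (d=3) ⇒ LV; edges |L|=3/2, |V|=3/2
  updated: d(B,LV)=59/2, d(D,LV)=65/2, d(E,LV)=25, d(LV,N)=57/2, d(LV,Q)=63/2, d(LV,X)=35
2. join N+X (d=4) ⇒ NX; edges |N|=2, |X|=2
  updated: d(B,NX)=29/2, d(D,NX)=44, d(E,NX)=41, d(LV,NX)=127/4, d(NX,Q)=49/2
3. join E+Q (d=8) ⇒ EQ; edges |E|=4, |Q|=4
  updated: d(B,EQ)=43, d(D,EQ)=38, d(EQ,LV)=113/4, d(EQ,NX)=131/4
4. join B+NX (d=29/2) ⇒ BNX; edges |B|=29/4, |NX|=21/4
  updated: d(BNX,D)=136/3, d(BNX,EQ)=217/6, d(BNX,LV)=31
5. join EQ+LV (d=113/4) ⇒ ELQV; edges |EQ|=81/8, |LV|=101/8
  updated: d(BNX,ELQV)=403/12, d(D,ELQV)=141/4
6. join BNX+ELQV (d=403/12) ⇒ BELNQVX; edges |BNX|=229/24, |ELQV|=8/3
  updated: d(BELNQVX,D)=277/7
7. join BELNQVX+D (d=277/7) ⇒ BDELNQVX; edges |BELNQVX|=503/168, |D|=277/14
final tree: (((B:29/4,(N:2,X:2):21/4):229/24,((E:4,Q:4):81/8,(L:3/2,V:3/2):101/8):8/3):503/168,D:277/14)
total length: 1790/21

B,NX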